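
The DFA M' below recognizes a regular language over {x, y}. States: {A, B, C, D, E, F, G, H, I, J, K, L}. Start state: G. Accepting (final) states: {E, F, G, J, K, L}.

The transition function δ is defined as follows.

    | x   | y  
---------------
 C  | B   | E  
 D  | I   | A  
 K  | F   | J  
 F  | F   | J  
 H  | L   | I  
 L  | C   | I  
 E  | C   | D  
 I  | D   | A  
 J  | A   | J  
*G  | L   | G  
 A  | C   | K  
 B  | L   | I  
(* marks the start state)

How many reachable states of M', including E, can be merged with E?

First remove the unreachable states {H}; 11 states remain.
Start with accepting vs non-accepting: {E,F,G,J,K,L} | {A,B,C,D,I}.
On input x, block {E,F,G,J,K,L} splits into {E,J,L} and {F,G,K}.
Split {E,J,L} by δ(·,y) → {E,L} and {J}.
On input x, block {A,B,C,D,I} splits into {A,C,D,I} and {B}.
On input x, block {A,C,D,I} splits into {A,D,I} and {C}.
Split {A,D,I} by δ(·,x) → {D,I} and {A}.
On input x, block {F,G,K} splits into {F,K} and {G}.
The partition is now stable with 8 blocks: {E,L} | {D,I} | {F,K} | {J} | {B} | {C} | {A} | {G}.
The equivalence class containing E is {E,L}, of size 2.

2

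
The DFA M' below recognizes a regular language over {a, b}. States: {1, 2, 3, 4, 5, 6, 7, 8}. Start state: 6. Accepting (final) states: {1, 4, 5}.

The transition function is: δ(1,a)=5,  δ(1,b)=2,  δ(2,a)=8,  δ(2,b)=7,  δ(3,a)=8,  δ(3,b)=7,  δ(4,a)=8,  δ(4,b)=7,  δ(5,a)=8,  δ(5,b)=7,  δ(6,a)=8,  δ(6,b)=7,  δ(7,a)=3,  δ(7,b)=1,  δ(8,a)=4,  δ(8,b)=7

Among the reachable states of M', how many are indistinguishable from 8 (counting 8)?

1

Initial partition by acceptance: {1,4,5} | {2,3,6,7,8}.
On input a, block {1,4,5} splits into {4,5} and {1}.
Split {2,3,6,7,8} by δ(·,a) → {2,3,6,7} and {8}.
On input a, block {2,3,6,7} splits into {2,3,6} and {7}.
No further refinement is possible. Final partition (5 blocks): {4,5} | {2,3,6} | {1} | {8} | {7}.
State 8 belongs to the block {8}, which has 1 states.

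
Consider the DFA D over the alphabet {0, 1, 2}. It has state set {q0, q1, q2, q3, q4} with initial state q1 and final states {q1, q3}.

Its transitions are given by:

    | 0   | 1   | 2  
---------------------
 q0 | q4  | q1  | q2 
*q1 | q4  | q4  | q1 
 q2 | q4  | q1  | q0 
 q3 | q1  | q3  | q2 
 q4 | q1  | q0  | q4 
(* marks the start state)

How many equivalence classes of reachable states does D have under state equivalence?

3

States {q3} cannot be reached from the start state, so discard them.
Start with accepting vs non-accepting: {q1} | {q0,q2,q4}.
Refine {q0,q2,q4} on symbol 0: members go to different blocks, giving {q0,q2} and {q4}.
The partition is now stable with 3 blocks: {q1} | {q0,q2} | {q4}.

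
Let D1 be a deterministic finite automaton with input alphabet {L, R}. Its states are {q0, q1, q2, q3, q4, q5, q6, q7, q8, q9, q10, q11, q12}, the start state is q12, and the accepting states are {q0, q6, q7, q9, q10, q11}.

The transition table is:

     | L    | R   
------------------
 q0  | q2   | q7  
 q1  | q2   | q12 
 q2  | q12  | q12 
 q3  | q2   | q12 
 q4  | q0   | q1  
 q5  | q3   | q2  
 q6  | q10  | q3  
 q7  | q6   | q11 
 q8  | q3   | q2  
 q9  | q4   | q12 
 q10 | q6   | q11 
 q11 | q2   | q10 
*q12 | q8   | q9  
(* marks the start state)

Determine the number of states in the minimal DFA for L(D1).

First remove the unreachable states {q5}; 12 states remain.
Initial partition by acceptance: {q0,q6,q7,q9,q10,q11} | {q1,q2,q3,q4,q8,q12}.
Refine {q0,q6,q7,q9,q10,q11} on symbol L: members go to different blocks, giving {q0,q9,q11} and {q6,q7,q10}.
Split {q0,q9,q11} by δ(·,R) → {q0,q11} and {q9}.
On input L, block {q1,q2,q3,q4,q8,q12} splits into {q1,q2,q3,q8,q12} and {q4}.
On input R, block {q1,q2,q3,q8,q12} splits into {q1,q2,q3,q8} and {q12}.
Refine {q1,q2,q3,q8} on symbol L: members go to different blocks, giving {q1,q3,q8} and {q2}.
Refine {q1,q3,q8} on symbol L: members go to different blocks, giving {q1,q3} and {q8}.
Refine {q6,q7,q10} on symbol R: members go to different blocks, giving {q7,q10} and {q6}.
Stable partition: {q0,q11} | {q1,q3} | {q7,q10} | {q9} | {q4} | {q12} | {q2} | {q8} | {q6} — 9 equivalence classes.

9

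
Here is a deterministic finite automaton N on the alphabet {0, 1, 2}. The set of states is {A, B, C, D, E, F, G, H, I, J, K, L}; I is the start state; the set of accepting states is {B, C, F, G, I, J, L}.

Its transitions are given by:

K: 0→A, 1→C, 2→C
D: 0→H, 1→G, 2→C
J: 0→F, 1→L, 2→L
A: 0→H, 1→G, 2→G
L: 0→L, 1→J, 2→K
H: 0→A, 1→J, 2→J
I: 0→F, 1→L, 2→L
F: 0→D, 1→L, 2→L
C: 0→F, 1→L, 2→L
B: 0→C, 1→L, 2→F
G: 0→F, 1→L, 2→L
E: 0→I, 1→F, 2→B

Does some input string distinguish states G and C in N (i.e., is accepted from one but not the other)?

States {B,E} cannot be reached from the start state, so discard them.
P0 = {C,F,G,I,J,L} | {A,D,H,K}.
Refine {C,F,G,I,J,L} on symbol 0: members go to different blocks, giving {C,G,I,J,L} and {F}.
Split {C,G,I,J,L} by δ(·,0) → {C,G,I,J} and {L}.
No further refinement is possible. Final partition (4 blocks): {C,G,I,J} | {A,D,H,K} | {F} | {L}.
G and C lie in the same block of the stable partition, so they are equivalent — no string distinguishes them.

No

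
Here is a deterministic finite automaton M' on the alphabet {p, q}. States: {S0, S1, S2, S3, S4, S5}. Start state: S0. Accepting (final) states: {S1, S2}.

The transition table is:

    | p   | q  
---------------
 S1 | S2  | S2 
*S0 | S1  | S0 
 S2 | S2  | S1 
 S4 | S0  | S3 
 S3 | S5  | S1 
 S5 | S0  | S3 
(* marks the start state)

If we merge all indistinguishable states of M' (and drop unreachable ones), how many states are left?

2

States {S3,S4,S5} cannot be reached from the start state, so discard them.
P0 = {S1,S2} | {S0}.
Stable partition: {S1,S2} | {S0} — 2 equivalence classes.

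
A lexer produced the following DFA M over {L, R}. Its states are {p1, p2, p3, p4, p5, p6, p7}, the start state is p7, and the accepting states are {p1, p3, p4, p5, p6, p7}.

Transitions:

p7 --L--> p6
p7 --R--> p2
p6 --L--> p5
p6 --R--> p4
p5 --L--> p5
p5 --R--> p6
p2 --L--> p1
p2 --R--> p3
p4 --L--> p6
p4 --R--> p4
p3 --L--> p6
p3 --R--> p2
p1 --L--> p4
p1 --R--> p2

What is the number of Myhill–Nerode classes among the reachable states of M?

3

Every state is reachable, so we keep all 7.
P0 = {p1,p3,p4,p5,p6,p7} | {p2}.
Refine {p1,p3,p4,p5,p6,p7} on symbol R: members go to different blocks, giving {p1,p3,p7} and {p4,p5,p6}.
No further refinement is possible. Final partition (3 blocks): {p1,p3,p7} | {p2} | {p4,p5,p6}.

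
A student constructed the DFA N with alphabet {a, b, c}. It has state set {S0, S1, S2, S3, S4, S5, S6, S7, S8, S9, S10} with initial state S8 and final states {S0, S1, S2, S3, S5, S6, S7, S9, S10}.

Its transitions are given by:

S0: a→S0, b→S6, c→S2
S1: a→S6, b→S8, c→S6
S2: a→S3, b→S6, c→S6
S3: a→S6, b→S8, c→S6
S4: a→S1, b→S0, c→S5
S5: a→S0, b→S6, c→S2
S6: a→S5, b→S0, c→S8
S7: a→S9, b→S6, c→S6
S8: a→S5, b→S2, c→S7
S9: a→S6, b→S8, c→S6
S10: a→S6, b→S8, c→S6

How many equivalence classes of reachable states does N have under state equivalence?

Reachable states from the start: {S0,S2,S3,S5,S6,S7,S8,S9}. Unreachable: {S1,S4,S10} — drop them.
Initial partition by acceptance: {S0,S2,S3,S5,S6,S7,S9} | {S8}.
On input b, block {S0,S2,S3,S5,S6,S7,S9} splits into {S0,S2,S5,S6,S7} and {S3,S9}.
Refine {S0,S2,S5,S6,S7} on symbol a: members go to different blocks, giving {S0,S5,S6} and {S2,S7}.
Split {S0,S5,S6} by δ(·,c) → {S0,S5} and {S6}.
No further refinement is possible. Final partition (5 blocks): {S0,S5} | {S8} | {S3,S9} | {S2,S7} | {S6}.

5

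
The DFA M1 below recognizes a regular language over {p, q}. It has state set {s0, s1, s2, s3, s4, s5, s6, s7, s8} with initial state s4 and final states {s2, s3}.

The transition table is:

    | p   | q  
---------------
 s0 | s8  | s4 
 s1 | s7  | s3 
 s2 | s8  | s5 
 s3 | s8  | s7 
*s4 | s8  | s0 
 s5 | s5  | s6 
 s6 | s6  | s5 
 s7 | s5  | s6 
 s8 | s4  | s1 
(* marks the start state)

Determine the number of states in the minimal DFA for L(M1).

States {s2} cannot be reached from the start state, so discard them.
P0 = {s3} | {s0,s1,s4,s5,s6,s7,s8}.
Refine {s0,s1,s4,s5,s6,s7,s8} on symbol q: members go to different blocks, giving {s0,s4,s5,s6,s7,s8} and {s1}.
On input q, block {s0,s4,s5,s6,s7,s8} splits into {s0,s4,s5,s6,s7} and {s8}.
Refine {s0,s4,s5,s6,s7} on symbol p: members go to different blocks, giving {s5,s6,s7} and {s0,s4}.
The partition is now stable with 5 blocks: {s3} | {s5,s6,s7} | {s1} | {s8} | {s0,s4}.

5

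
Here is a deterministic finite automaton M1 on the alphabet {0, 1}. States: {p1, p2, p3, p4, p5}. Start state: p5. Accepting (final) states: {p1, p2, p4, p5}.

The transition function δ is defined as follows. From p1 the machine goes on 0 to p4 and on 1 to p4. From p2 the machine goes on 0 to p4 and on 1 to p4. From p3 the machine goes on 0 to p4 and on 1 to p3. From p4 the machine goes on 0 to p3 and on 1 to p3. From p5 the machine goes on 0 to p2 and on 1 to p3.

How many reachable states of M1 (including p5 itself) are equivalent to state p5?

Reachable states from the start: {p2,p3,p4,p5}. Unreachable: {p1} — drop them.
P0 = {p2,p4,p5} | {p3}.
Refine {p2,p4,p5} on symbol 0: members go to different blocks, giving {p2,p5} and {p4}.
Refine {p2,p5} on symbol 0: members go to different blocks, giving {p2} and {p5}.
Stable partition: {p2} | {p3} | {p4} | {p5} — 4 equivalence classes.
State p5 belongs to the block {p5}, which has 1 states.

1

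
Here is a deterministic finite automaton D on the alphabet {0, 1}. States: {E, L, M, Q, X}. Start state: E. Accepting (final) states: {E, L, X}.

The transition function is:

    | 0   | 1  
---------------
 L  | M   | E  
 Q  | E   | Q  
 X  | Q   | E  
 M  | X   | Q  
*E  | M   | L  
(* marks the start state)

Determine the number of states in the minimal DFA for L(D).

2

All states are reachable from the start state.
P0 = {E,L,X} | {M,Q}.
Stable partition: {E,L,X} | {M,Q} — 2 equivalence classes.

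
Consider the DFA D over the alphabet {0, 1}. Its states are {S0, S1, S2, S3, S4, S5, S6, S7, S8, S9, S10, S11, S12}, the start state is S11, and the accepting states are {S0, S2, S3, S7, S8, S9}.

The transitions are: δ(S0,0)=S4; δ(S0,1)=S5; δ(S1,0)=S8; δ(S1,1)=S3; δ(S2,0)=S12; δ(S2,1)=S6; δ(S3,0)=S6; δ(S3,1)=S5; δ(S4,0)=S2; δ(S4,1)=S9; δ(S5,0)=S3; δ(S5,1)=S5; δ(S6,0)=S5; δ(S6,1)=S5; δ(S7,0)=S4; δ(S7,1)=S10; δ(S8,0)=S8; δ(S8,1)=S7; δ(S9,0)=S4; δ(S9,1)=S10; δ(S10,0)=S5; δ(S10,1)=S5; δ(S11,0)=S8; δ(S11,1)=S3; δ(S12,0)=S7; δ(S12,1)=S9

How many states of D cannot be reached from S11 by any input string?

2

No path from S11 leads to S0, S1; the other 11 states are all reachable.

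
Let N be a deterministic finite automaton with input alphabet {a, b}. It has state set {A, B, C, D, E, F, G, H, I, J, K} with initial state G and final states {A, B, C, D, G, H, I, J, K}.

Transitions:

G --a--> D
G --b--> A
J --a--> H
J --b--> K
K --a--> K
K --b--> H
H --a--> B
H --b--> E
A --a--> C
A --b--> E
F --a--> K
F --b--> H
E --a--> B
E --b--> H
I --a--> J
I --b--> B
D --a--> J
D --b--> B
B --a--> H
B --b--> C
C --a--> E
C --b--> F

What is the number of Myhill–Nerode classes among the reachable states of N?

10

First remove the unreachable states {I}; 10 states remain.
P0 = {A,B,C,D,G,H,J,K} | {E,F}.
On input a, block {A,B,C,D,G,H,J,K} splits into {A,B,D,G,H,J,K} and {C}.
Refine {A,B,D,G,H,J,K} on symbol a: members go to different blocks, giving {B,D,G,H,J,K} and {A}.
Refine {B,D,G,H,J,K} on symbol b: members go to different blocks, giving {D,J,K} and {B} and {G} and {H}.
Refine {D,J,K} on symbol a: members go to different blocks, giving {D,K} and {J}.
Split {D,K} by δ(·,a) → {D} and {K}.
Split {E,F} by δ(·,a) → {E} and {F}.
Stable partition: {D} | {E} | {C} | {A} | {B} | {G} | {H} | {J} | {K} | {F} — 10 equivalence classes.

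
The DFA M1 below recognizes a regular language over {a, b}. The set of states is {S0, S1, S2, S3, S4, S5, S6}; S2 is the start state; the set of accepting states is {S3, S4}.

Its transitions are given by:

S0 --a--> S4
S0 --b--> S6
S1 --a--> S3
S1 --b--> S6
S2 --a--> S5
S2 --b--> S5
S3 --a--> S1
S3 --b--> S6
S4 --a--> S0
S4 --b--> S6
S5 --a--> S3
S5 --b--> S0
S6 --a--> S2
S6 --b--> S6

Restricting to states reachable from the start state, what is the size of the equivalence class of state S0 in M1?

Every state is reachable, so we keep all 7.
Start with accepting vs non-accepting: {S3,S4} | {S0,S1,S2,S5,S6}.
Split {S0,S1,S2,S5,S6} by δ(·,a) → {S0,S1,S5} and {S2,S6}.
Refine {S0,S1,S5} on symbol b: members go to different blocks, giving {S0,S1} and {S5}.
Split {S2,S6} by δ(·,a) → {S2} and {S6}.
No further refinement is possible. Final partition (5 blocks): {S3,S4} | {S0,S1} | {S2} | {S5} | {S6}.
The equivalence class containing S0 is {S0,S1}, of size 2.

2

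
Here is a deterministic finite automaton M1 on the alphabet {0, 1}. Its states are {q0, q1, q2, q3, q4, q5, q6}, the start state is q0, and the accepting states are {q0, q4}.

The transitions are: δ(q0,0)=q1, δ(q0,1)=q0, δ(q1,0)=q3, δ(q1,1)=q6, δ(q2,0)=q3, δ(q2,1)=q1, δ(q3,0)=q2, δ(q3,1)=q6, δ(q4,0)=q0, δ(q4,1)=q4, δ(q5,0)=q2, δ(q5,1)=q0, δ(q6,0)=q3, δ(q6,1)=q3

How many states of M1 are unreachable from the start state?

2

Starting at q0 and following transitions, the reachable set is {q0, q1, q2, q3, q6}. That leaves q4, q5 unreachable — 2 in total.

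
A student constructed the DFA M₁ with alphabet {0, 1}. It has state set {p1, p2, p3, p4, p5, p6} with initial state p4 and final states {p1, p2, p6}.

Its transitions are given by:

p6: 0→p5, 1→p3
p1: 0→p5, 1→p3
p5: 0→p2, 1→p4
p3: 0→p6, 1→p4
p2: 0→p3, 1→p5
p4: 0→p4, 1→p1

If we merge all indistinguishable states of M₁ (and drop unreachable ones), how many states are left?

3

Every state is reachable, so we keep all 6.
P0 = {p1,p2,p6} | {p3,p4,p5}.
On input 0, block {p3,p4,p5} splits into {p3,p5} and {p4}.
The partition is now stable with 3 blocks: {p1,p2,p6} | {p3,p5} | {p4}.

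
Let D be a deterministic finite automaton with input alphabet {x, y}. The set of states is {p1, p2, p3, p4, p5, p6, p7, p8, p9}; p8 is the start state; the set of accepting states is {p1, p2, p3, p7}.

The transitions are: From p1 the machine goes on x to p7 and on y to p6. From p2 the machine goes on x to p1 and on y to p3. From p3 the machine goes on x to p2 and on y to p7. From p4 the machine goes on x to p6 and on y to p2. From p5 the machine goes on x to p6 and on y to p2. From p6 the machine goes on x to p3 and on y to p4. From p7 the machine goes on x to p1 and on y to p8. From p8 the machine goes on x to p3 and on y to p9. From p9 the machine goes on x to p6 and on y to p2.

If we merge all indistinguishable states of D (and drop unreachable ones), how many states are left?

5

First remove the unreachable states {p5}; 8 states remain.
P0 = {p1,p2,p3,p7} | {p4,p6,p8,p9}.
Refine {p1,p2,p3,p7} on symbol y: members go to different blocks, giving {p1,p7} and {p2,p3}.
Refine {p4,p6,p8,p9} on symbol x: members go to different blocks, giving {p4,p9} and {p6,p8}.
Refine {p2,p3} on symbol x: members go to different blocks, giving {p2} and {p3}.
Stable partition: {p1,p7} | {p4,p9} | {p2} | {p6,p8} | {p3} — 5 equivalence classes.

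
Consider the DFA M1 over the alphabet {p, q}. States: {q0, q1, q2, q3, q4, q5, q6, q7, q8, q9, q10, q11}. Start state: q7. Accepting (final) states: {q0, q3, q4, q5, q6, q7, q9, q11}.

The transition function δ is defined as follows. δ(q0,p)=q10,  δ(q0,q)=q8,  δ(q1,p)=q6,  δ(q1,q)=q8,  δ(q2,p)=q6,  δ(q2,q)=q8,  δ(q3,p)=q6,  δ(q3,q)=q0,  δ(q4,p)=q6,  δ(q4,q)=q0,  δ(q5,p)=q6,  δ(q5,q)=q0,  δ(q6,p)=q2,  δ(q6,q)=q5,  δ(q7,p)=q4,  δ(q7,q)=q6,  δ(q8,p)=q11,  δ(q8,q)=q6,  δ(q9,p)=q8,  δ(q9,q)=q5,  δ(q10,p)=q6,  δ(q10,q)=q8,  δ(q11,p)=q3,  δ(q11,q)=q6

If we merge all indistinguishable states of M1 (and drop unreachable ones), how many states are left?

Reachable states from the start: {q0,q2,q3,q4,q5,q6,q7,q8,q10,q11}. Unreachable: {q1,q9} — drop them.
Initial partition by acceptance: {q0,q3,q4,q5,q6,q7,q11} | {q2,q8,q10}.
On input p, block {q0,q3,q4,q5,q6,q7,q11} splits into {q3,q4,q5,q7,q11} and {q0,q6}.
On input p, block {q3,q4,q5,q7,q11} splits into {q3,q4,q5} and {q7,q11}.
Refine {q2,q8,q10} on symbol p: members go to different blocks, giving {q2,q10} and {q8}.
Split {q0,q6} by δ(·,q) → {q0} and {q6}.
No further refinement is possible. Final partition (6 blocks): {q3,q4,q5} | {q2,q10} | {q0} | {q7,q11} | {q8} | {q6}.

6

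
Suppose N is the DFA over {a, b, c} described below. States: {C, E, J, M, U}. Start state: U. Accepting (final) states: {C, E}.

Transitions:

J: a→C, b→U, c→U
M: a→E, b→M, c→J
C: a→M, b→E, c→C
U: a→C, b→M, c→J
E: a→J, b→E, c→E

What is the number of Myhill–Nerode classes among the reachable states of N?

2

Every state is reachable, so we keep all 5.
Start with accepting vs non-accepting: {C,E} | {J,M,U}.
The partition is now stable with 2 blocks: {C,E} | {J,M,U}.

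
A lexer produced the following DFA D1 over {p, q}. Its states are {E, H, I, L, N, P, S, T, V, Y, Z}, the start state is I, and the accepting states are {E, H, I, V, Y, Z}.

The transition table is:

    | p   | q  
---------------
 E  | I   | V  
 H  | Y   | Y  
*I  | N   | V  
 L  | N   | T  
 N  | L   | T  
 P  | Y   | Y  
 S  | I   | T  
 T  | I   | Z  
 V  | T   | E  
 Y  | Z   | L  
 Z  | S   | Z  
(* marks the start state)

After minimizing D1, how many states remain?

7

Reachable states from the start: {E,I,L,N,S,T,V,Z}. Unreachable: {H,P,Y} — drop them.
P0 = {E,I,V,Z} | {L,N,S,T}.
On input p, block {E,I,V,Z} splits into {I,V,Z} and {E}.
Split {I,V,Z} by δ(·,q) → {I,Z} and {V}.
Refine {I,Z} on symbol q: members go to different blocks, giving {I} and {Z}.
Refine {L,N,S,T} on symbol p: members go to different blocks, giving {S,T} and {L,N}.
Split {S,T} by δ(·,q) → {S} and {T}.
Stable partition: {I} | {S} | {E} | {V} | {Z} | {L,N} | {T} — 7 equivalence classes.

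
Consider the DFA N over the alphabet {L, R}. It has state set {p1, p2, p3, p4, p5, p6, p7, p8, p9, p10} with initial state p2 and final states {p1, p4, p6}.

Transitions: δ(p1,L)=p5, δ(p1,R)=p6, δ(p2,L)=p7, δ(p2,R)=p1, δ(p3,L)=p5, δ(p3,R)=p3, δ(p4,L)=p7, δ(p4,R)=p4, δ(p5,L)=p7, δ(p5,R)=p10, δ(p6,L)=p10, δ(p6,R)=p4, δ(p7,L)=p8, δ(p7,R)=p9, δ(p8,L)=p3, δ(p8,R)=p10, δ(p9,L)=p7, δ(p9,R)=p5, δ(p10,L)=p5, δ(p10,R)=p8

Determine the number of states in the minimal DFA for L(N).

Every state is reachable, so we keep all 10.
Start with accepting vs non-accepting: {p1,p4,p6} | {p2,p3,p5,p7,p8,p9,p10}.
On input R, block {p2,p3,p5,p7,p8,p9,p10} splits into {p3,p5,p7,p8,p9,p10} and {p2}.
No further refinement is possible. Final partition (3 blocks): {p1,p4,p6} | {p3,p5,p7,p8,p9,p10} | {p2}.

3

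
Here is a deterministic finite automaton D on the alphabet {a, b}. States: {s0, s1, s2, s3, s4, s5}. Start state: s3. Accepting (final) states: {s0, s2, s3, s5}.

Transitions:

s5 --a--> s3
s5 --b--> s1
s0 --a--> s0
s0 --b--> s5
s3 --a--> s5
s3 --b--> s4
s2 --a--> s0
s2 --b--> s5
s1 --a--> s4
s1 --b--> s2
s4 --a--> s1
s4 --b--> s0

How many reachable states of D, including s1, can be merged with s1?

2

Every state is reachable, so we keep all 6.
Start with accepting vs non-accepting: {s0,s2,s3,s5} | {s1,s4}.
Refine {s0,s2,s3,s5} on symbol b: members go to different blocks, giving {s0,s2} and {s3,s5}.
Stable partition: {s0,s2} | {s1,s4} | {s3,s5} — 3 equivalence classes.
The equivalence class containing s1 is {s1,s4}, of size 2.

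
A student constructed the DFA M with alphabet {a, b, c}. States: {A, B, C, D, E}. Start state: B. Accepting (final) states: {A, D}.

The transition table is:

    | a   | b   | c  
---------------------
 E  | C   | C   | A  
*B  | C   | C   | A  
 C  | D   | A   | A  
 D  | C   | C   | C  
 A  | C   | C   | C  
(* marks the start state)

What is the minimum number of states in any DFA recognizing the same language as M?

Reachable states from the start: {A,B,C,D}. Unreachable: {E} — drop them.
P0 = {A,D} | {B,C}.
Refine {B,C} on symbol a: members go to different blocks, giving {B} and {C}.
Stable partition: {A,D} | {B} | {C} — 3 equivalence classes.

3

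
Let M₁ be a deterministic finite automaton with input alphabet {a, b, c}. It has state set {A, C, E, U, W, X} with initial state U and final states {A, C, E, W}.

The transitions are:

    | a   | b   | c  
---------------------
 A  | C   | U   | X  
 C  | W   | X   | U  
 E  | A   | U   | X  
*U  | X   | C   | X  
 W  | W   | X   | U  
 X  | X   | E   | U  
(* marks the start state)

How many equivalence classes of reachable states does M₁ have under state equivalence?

Every state is reachable, so we keep all 6.
Initial partition by acceptance: {A,C,E,W} | {U,X}.
No further refinement is possible. Final partition (2 blocks): {A,C,E,W} | {U,X}.

2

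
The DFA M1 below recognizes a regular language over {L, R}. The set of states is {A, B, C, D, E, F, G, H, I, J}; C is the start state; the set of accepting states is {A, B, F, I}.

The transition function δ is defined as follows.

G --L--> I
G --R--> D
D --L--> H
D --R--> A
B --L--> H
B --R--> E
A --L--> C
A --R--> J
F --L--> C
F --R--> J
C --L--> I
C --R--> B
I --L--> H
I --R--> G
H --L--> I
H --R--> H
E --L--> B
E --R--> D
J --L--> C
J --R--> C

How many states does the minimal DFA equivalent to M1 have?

First remove the unreachable states {F}; 9 states remain.
P0 = {A,B,I} | {C,D,E,G,H,J}.
Split {C,D,E,G,H,J} by δ(·,L) → {C,E,G,H} and {D,J}.
On input R, block {A,B,I} splits into {B,I} and {A}.
On input R, block {C,E,G,H} splits into {E,G} and {C} and {H}.
On input L, block {D,J} splits into {D} and {J}.
Stable partition: {B,I} | {E,G} | {D} | {A} | {C} | {H} | {J} — 7 equivalence classes.

7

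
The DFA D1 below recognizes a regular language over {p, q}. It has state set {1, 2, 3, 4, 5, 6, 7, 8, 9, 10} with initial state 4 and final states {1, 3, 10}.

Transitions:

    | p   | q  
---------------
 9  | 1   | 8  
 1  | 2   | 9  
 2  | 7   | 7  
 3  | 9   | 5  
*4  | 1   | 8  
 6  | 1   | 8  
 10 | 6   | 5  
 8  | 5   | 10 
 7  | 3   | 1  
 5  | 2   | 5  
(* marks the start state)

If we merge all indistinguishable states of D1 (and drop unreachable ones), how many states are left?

7

Every state is reachable, so we keep all 10.
Initial partition by acceptance: {1,3,10} | {2,4,5,6,7,8,9}.
Refine {2,4,5,6,7,8,9} on symbol p: members go to different blocks, giving {4,6,7,9} and {2,5,8}.
Split {1,3,10} by δ(·,p) → {3,10} and {1}.
Refine {4,6,7,9} on symbol p: members go to different blocks, giving {4,6,9} and {7}.
Refine {2,5,8} on symbol p: members go to different blocks, giving {5,8} and {2}.
On input p, block {5,8} splits into {5} and {8}.
The partition is now stable with 7 blocks: {3,10} | {4,6,9} | {5} | {1} | {7} | {2} | {8}.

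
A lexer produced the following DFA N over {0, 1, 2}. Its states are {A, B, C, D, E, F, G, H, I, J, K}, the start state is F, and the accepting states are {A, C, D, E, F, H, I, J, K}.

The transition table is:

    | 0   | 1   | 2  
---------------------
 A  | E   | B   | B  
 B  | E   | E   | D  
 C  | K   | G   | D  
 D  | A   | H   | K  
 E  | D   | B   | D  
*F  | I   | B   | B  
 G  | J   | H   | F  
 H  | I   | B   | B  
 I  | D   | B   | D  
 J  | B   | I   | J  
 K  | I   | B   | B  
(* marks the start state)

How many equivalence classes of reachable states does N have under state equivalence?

Reachable states from the start: {A,B,D,E,F,H,I,K}. Unreachable: {C,G,J} — drop them.
Initial partition by acceptance: {A,D,E,F,H,I,K} | {B}.
Refine {A,D,E,F,H,I,K} on symbol 1: members go to different blocks, giving {A,E,F,H,I,K} and {D}.
Refine {A,E,F,H,I,K} on symbol 0: members go to different blocks, giving {A,F,H,K} and {E,I}.
Stable partition: {A,F,H,K} | {B} | {D} | {E,I} — 4 equivalence classes.

4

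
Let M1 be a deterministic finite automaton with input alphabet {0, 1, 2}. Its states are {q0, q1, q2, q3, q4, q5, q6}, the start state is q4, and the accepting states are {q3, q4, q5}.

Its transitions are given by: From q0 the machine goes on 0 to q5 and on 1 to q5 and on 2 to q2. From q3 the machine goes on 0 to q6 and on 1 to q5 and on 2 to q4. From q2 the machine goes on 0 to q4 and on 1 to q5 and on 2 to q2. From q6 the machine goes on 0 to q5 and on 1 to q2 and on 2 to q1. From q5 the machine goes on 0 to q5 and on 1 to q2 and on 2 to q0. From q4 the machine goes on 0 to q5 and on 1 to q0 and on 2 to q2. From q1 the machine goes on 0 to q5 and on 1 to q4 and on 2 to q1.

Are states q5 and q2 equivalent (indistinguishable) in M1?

First remove the unreachable states {q1,q3,q6}; 4 states remain.
P0 = {q4,q5} | {q0,q2}.
The partition is now stable with 2 blocks: {q4,q5} | {q0,q2}.
q5 and q2 end up in different blocks, so they are distinguishable. For instance, the string 'ε' is accepted from only q5.

No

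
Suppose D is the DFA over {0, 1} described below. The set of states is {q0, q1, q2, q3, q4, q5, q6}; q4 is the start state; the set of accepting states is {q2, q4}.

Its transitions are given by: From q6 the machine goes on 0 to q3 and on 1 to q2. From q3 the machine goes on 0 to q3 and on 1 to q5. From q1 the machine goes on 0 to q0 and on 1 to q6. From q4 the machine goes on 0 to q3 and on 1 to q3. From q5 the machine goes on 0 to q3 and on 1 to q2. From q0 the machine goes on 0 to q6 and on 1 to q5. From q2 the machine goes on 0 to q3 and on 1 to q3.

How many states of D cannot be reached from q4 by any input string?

BFS from q4 reaches {q2, q3, q4, q5}; the 3 state(s) q0, q1, q6 are never visited.

3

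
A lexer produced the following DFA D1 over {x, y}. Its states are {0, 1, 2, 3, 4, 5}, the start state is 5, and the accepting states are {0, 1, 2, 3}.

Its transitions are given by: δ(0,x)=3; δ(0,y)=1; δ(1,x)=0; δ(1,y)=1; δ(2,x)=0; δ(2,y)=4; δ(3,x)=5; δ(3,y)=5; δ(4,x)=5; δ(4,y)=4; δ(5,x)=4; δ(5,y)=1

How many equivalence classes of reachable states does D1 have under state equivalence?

5

First remove the unreachable states {2}; 5 states remain.
Start with accepting vs non-accepting: {0,1,3} | {4,5}.
On input x, block {0,1,3} splits into {0,1} and {3}.
On input x, block {0,1} splits into {0} and {1}.
On input y, block {4,5} splits into {4} and {5}.
Stable partition: {0} | {4} | {3} | {1} | {5} — 5 equivalence classes.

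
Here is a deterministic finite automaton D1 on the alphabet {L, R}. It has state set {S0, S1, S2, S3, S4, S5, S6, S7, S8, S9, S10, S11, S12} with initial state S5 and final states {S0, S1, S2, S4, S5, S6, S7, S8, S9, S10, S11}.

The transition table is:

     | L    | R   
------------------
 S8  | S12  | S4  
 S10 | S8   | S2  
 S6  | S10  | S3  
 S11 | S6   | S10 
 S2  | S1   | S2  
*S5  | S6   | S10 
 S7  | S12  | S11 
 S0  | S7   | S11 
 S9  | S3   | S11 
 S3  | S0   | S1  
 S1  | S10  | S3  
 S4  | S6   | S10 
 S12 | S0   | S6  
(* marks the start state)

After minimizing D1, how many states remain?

7

First remove the unreachable states {S9}; 12 states remain.
Start with accepting vs non-accepting: {S0,S1,S2,S4,S5,S6,S7,S8,S10,S11} | {S3,S12}.
Refine {S0,S1,S2,S4,S5,S6,S7,S8,S10,S11} on symbol L: members go to different blocks, giving {S0,S1,S2,S4,S5,S6,S10,S11} and {S7,S8}.
Refine {S0,S1,S2,S4,S5,S6,S10,S11} on symbol L: members go to different blocks, giving {S1,S2,S4,S5,S6,S11} and {S0,S10}.
Refine {S1,S2,S4,S5,S6,S11} on symbol L: members go to different blocks, giving {S2,S4,S5,S11} and {S1,S6}.
Refine {S2,S4,S5,S11} on symbol R: members go to different blocks, giving {S4,S5,S11} and {S2}.
Split {S0,S10} by δ(·,R) → {S0} and {S10}.
No further refinement is possible. Final partition (7 blocks): {S4,S5,S11} | {S3,S12} | {S7,S8} | {S0} | {S1,S6} | {S2} | {S10}.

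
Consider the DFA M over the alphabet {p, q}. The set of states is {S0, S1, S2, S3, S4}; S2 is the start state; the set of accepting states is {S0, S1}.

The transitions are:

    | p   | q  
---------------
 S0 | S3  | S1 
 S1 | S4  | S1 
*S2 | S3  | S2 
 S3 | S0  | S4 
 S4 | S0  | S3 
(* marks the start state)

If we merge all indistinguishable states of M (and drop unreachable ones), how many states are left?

3

Start with accepting vs non-accepting: {S0,S1} | {S2,S3,S4}.
Split {S2,S3,S4} by δ(·,p) → {S3,S4} and {S2}.
The partition is now stable with 3 blocks: {S0,S1} | {S3,S4} | {S2}.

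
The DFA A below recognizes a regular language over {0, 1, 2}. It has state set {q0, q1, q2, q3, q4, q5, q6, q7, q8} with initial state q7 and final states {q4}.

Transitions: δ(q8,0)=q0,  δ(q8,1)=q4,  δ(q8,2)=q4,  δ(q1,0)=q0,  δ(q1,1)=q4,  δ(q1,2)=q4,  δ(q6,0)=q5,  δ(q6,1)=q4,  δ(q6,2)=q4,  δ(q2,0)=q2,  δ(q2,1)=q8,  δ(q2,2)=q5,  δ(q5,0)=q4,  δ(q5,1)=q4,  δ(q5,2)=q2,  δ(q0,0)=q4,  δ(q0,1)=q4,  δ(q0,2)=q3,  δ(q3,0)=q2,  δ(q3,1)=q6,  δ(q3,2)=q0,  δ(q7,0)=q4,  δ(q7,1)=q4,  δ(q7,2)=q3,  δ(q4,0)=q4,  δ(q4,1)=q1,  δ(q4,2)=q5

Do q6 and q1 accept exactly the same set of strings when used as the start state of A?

Yes

P0 = {q4} | {q0,q1,q2,q3,q5,q6,q7,q8}.
Split {q0,q1,q2,q3,q5,q6,q7,q8} by δ(·,0) → {q1,q2,q3,q6,q8} and {q0,q5,q7}.
Split {q1,q2,q3,q6,q8} by δ(·,0) → {q1,q6,q8} and {q2,q3}.
The partition is now stable with 4 blocks: {q4} | {q1,q6,q8} | {q0,q5,q7} | {q2,q3}.
q6 and q1 lie in the same block of the stable partition, so they are equivalent — no string distinguishes them.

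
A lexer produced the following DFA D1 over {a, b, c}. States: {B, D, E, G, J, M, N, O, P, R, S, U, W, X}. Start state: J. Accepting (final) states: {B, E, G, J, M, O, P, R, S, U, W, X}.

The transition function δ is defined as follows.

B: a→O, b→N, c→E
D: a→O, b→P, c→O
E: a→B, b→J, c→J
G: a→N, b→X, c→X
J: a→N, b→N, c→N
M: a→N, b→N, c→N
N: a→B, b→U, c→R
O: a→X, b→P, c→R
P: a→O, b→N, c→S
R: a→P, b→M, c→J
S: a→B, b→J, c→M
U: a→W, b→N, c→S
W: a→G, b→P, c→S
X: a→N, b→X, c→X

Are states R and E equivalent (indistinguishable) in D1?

Yes

States {D} cannot be reached from the start state, so discard them.
Start with accepting vs non-accepting: {B,E,G,J,M,O,P,R,S,U,W,X} | {N}.
Split {B,E,G,J,M,O,P,R,S,U,W,X} by δ(·,a) → {B,E,O,P,R,S,U,W} and {G,J,M,X}.
Split {B,E,O,P,R,S,U,W} by δ(·,a) → {B,E,P,R,S,U} and {O,W}.
Split {B,E,P,R,S,U} by δ(·,a) → {B,P,U} and {E,R,S}.
Refine {G,J,M,X} on symbol b: members go to different blocks, giving {J,M} and {G,X}.
Stable partition: {B,P,U} | {N} | {J,M} | {O,W} | {E,R,S} | {G,X} — 6 equivalence classes.
R and E lie in the same block of the stable partition, so they are equivalent — no string distinguishes them.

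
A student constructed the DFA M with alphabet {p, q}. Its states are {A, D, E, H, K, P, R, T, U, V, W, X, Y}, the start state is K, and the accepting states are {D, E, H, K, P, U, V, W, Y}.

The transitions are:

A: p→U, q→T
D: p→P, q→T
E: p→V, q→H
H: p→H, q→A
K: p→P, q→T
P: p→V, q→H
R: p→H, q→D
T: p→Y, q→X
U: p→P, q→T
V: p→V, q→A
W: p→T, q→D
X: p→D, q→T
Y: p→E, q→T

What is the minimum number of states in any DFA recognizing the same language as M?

Reachable states from the start: {A,D,E,H,K,P,T,U,V,X,Y}. Unreachable: {R,W} — drop them.
Start with accepting vs non-accepting: {D,E,H,K,P,U,V,Y} | {A,T,X}.
Split {D,E,H,K,P,U,V,Y} by δ(·,q) → {D,H,K,U,V,Y} and {E,P}.
Split {D,H,K,U,V,Y} by δ(·,p) → {D,K,U,Y} and {H,V}.
No further refinement is possible. Final partition (4 blocks): {D,K,U,Y} | {A,T,X} | {E,P} | {H,V}.

4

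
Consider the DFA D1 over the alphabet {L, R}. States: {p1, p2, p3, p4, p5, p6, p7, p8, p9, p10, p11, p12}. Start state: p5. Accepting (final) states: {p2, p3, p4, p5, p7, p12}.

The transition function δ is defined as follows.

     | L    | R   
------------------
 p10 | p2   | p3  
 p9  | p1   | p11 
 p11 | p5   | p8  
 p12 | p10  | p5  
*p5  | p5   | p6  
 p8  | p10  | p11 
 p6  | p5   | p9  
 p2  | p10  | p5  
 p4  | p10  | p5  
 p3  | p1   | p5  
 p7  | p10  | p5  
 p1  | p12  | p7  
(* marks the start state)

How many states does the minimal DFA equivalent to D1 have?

5

Reachable states from the start: {p1,p2,p3,p5,p6,p7,p8,p9,p10,p11,p12}. Unreachable: {p4} — drop them.
Start with accepting vs non-accepting: {p2,p3,p5,p7,p12} | {p1,p6,p8,p9,p10,p11}.
Split {p2,p3,p5,p7,p12} by δ(·,L) → {p2,p3,p7,p12} and {p5}.
On input L, block {p1,p6,p8,p9,p10,p11} splits into {p1,p10} and {p6,p11} and {p8,p9}.
Stable partition: {p2,p3,p7,p12} | {p1,p10} | {p5} | {p6,p11} | {p8,p9} — 5 equivalence classes.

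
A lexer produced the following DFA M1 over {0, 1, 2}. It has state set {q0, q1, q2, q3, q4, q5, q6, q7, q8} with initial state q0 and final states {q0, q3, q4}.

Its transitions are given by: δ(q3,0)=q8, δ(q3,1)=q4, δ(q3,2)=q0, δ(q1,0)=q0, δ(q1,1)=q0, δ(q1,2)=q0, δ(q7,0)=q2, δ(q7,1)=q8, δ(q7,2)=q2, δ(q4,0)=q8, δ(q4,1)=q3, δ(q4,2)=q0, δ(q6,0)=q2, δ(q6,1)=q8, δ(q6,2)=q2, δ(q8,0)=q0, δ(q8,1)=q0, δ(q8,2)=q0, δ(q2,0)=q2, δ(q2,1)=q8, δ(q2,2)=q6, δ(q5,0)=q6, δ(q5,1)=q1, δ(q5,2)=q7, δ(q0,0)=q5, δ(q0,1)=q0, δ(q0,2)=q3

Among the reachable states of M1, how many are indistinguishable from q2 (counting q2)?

All states are reachable from the start state.
P0 = {q0,q3,q4} | {q1,q2,q5,q6,q7,q8}.
Split {q1,q2,q5,q6,q7,q8} by δ(·,0) → {q2,q5,q6,q7} and {q1,q8}.
Refine {q0,q3,q4} on symbol 0: members go to different blocks, giving {q3,q4} and {q0}.
The partition is now stable with 4 blocks: {q3,q4} | {q2,q5,q6,q7} | {q1,q8} | {q0}.
The equivalence class containing q2 is {q2,q5,q6,q7}, of size 4.

4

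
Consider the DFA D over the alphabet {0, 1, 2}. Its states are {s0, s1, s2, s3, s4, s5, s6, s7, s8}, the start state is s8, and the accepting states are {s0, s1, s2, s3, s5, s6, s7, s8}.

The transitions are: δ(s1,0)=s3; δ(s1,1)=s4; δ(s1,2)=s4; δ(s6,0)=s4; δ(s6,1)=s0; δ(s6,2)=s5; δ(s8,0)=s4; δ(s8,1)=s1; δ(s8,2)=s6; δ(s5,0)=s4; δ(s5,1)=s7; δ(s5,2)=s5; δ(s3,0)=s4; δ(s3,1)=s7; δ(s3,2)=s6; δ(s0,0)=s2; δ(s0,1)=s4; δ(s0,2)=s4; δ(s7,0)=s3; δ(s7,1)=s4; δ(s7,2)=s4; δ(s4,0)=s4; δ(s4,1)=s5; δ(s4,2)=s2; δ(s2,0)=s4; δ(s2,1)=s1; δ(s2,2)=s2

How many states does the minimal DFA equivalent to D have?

3

Every state is reachable, so we keep all 9.
Start with accepting vs non-accepting: {s0,s1,s2,s3,s5,s6,s7,s8} | {s4}.
Split {s0,s1,s2,s3,s5,s6,s7,s8} by δ(·,0) → {s2,s3,s5,s6,s8} and {s0,s1,s7}.
The partition is now stable with 3 blocks: {s2,s3,s5,s6,s8} | {s4} | {s0,s1,s7}.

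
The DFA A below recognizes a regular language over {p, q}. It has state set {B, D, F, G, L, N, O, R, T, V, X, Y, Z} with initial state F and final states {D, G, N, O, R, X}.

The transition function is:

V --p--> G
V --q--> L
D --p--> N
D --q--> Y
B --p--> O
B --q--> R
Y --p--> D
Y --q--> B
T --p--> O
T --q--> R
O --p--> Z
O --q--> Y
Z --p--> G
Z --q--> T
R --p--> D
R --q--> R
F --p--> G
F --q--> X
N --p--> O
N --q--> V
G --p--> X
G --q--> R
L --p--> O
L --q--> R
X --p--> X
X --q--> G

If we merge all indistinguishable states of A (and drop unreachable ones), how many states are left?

10

Initial partition by acceptance: {D,G,N,O,R,X} | {B,F,L,T,V,Y,Z}.
On input p, block {D,G,N,O,R,X} splits into {D,G,N,R,X} and {O}.
Refine {D,G,N,R,X} on symbol p: members go to different blocks, giving {D,G,R,X} and {N}.
Split {D,G,R,X} by δ(·,p) → {G,R,X} and {D}.
Refine {G,R,X} on symbol p: members go to different blocks, giving {G,X} and {R}.
Split {G,X} by δ(·,q) → {G} and {X}.
Split {B,F,L,T,V,Y,Z} by δ(·,p) → {B,L,T} and {F,V,Z} and {Y}.
On input q, block {F,V,Z} splits into {V,Z} and {F}.
The partition is now stable with 10 blocks: {G} | {B,L,T} | {O} | {N} | {D} | {R} | {X} | {V,Z} | {Y} | {F}.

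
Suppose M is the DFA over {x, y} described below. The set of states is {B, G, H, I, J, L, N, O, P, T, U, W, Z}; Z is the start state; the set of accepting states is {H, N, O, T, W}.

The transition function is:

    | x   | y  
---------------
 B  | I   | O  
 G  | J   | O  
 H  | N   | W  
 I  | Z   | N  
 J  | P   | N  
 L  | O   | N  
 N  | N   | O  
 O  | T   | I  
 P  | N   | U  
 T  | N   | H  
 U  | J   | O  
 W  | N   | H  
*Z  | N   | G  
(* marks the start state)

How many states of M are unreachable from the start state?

2

Starting at Z and following transitions, the reachable set is {G, H, I, J, N, O, P, T, U, W, Z}. That leaves B, L unreachable — 2 in total.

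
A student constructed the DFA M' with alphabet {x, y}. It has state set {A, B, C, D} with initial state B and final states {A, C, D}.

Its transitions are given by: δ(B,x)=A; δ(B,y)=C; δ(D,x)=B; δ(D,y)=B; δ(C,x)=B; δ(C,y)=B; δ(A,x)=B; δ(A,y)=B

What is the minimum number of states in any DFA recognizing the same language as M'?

States {D} cannot be reached from the start state, so discard them.
Start with accepting vs non-accepting: {A,C} | {B}.
The partition is now stable with 2 blocks: {A,C} | {B}.

2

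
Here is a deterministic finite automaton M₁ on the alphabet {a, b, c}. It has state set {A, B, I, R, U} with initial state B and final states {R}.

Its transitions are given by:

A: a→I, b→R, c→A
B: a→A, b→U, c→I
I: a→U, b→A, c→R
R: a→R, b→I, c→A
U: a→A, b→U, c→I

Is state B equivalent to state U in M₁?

Yes

P0 = {R} | {A,B,I,U}.
On input b, block {A,B,I,U} splits into {B,I,U} and {A}.
Refine {B,I,U} on symbol a: members go to different blocks, giving {B,U} and {I}.
No further refinement is possible. Final partition (4 blocks): {R} | {B,U} | {A} | {I}.
B and U lie in the same block of the stable partition, so they are equivalent — no string distinguishes them.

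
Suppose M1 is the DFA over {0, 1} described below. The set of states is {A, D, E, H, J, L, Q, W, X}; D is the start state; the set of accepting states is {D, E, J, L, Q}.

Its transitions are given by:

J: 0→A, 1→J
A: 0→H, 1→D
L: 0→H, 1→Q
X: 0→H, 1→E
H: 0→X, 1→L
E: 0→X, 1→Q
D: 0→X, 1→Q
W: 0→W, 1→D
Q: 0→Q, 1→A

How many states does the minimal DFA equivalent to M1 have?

3

States {J,W} cannot be reached from the start state, so discard them.
Start with accepting vs non-accepting: {D,E,L,Q} | {A,H,X}.
Refine {D,E,L,Q} on symbol 0: members go to different blocks, giving {D,E,L} and {Q}.
The partition is now stable with 3 blocks: {D,E,L} | {A,H,X} | {Q}.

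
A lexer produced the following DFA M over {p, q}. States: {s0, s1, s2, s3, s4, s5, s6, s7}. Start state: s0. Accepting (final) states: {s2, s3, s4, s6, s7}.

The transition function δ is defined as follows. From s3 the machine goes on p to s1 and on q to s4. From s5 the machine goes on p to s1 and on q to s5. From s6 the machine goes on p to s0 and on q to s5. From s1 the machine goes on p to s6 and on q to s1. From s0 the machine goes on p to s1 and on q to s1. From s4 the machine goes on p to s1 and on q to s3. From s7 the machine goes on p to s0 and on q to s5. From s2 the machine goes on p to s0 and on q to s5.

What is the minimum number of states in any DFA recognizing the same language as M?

4

States {s2,s3,s4,s7} cannot be reached from the start state, so discard them.
Start with accepting vs non-accepting: {s6} | {s0,s1,s5}.
On input p, block {s0,s1,s5} splits into {s0,s5} and {s1}.
Refine {s0,s5} on symbol q: members go to different blocks, giving {s0} and {s5}.
The partition is now stable with 4 blocks: {s6} | {s0} | {s1} | {s5}.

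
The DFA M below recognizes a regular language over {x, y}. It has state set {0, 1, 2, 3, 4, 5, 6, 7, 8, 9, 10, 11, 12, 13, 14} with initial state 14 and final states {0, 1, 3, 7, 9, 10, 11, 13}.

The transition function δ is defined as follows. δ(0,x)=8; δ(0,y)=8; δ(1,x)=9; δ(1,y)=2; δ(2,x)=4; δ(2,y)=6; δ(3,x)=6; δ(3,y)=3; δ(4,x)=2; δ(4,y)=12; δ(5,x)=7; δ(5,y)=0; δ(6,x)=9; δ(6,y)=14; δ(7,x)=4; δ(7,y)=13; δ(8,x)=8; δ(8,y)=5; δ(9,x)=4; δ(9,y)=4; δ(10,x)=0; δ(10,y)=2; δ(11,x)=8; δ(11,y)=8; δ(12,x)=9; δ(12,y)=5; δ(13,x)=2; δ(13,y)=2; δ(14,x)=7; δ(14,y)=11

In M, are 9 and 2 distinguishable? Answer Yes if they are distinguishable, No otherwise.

Yes

First remove the unreachable states {1,3,10}; 12 states remain.
Initial partition by acceptance: {0,7,9,11,13} | {2,4,5,6,8,12,14}.
Split {0,7,9,11,13} by δ(·,y) → {0,9,11,13} and {7}.
Refine {2,4,5,6,8,12,14} on symbol x: members go to different blocks, giving {2,4,8} and {5,14} and {6,12}.
Split {2,4,8} by δ(·,y) → {2,4} and {8}.
Refine {0,9,11,13} on symbol x: members go to different blocks, giving {0,11} and {9,13}.
No further refinement is possible. Final partition (7 blocks): {0,11} | {2,4} | {7} | {5,14} | {6,12} | {8} | {9,13}.
9 and 2 end up in different blocks, so they are distinguishable. For instance, the string 'ε' is accepted from only 9.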